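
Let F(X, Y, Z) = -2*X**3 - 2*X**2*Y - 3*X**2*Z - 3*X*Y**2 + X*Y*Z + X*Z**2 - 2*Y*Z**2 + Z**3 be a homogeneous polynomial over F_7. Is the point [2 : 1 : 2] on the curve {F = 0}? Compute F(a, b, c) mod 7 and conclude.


F(2,1,2) ≡ 0 (mod 7); P is on the curve.

Evaluate F(2, 1, 2) term-by-term (mod 7).
  -2*X**3 ↦ -2·8·1·1 = -16
  -2*X**2*Y ↦ -2·4·1·1 = -8
  -3*X**2*Z ↦ -3·4·1·2 = -24
  -3*X*Y**2 ↦ -3·2·1·1 = -6
  X*Y*Z ↦ 1·2·1·2 = 4
  X*Z**2 ↦ 1·2·1·4 = 8
  -2*Y*Z**2 ↦ -2·1·1·4 = -8
  Z**3 ↦ 1·1·1·8 = 8
Sum: F(2, 1, 2) = (-16) + (-8) + (-24) + (-6) + (4) + (8) + (-8) + (8) = -42.
Reducing mod 7: -42 ≡ 0 (mod 7).
Since F(a, b, c) ≡ 0 (mod 7), P lies on the curve.


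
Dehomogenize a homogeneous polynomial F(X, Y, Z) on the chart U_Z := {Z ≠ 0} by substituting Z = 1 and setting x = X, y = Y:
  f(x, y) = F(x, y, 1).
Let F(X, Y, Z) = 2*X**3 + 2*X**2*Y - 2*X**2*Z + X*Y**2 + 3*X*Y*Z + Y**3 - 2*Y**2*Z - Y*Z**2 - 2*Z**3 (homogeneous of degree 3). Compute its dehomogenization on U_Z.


f(x, y) = 2*x**3 + 2*x**2*y - 2*x**2 + x*y**2 + 3*x*y + y**3 - 2*y**2 - y - 2

On U_Z we set Z = 1. Each monomial c·X^i·Y^j·Z^k in F becomes c·x^i·y^j·1^k = c·x^i·y^j.
Substituting Z = 1: F(X, Y, 1) = 2*x**3 + 2*x**2*y - 2*x**2 + x*y**2 + 3*x*y + y**3 - 2*y**2 - y - 2.
Note: deg(f) ≤ deg(F) = 3; strict inequality happens when F is divisible by Z (lost terms).


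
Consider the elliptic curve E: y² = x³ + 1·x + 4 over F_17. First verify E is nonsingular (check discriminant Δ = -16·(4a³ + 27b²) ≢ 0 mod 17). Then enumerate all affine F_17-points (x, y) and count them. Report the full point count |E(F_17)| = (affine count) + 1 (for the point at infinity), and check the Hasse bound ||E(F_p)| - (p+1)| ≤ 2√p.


Affine points = {(0, 2), (0, 15), (3, 0), (4, 2), (4, 15), (5, 7), (5, 10), (13, 2), (13, 15), (14, 5), (14, 12), (16, 6), (16, 11)}; affine count = 13; |E(F_17)| = 14.

Discriminant check: Δ ∝ 4a³ + 27b² = 4·1³ + 27·4² = 4·1 + 27·16 ≡ 11 (mod 17). Nonzero ⇒ E is nonsingular.
For each x ∈ F_17, compute rhs = x³ + 1·x + 4 mod 17, then count y ∈ F_17 with y² ≡ rhs.
  x = 0: rhs = 4, matching y values: 2, 15 (2 points).
  x = 1: rhs = 6, matching y values: none (0 points).
  x = 2: rhs = 14, matching y values: none (0 points).
  x = 3: rhs = 0, matching y values: 0 (1 points).
  x = 4: rhs = 4, matching y values: 2, 15 (2 points).
  x = 5: rhs = 15, matching y values: 7, 10 (2 points).
  x = 6: rhs = 5, matching y values: none (0 points).
  x = 7: rhs = 14, matching y values: none (0 points).
  x = 8: rhs = 14, matching y values: none (0 points).
  x = 9: rhs = 11, matching y values: none (0 points).
  x = 10: rhs = 11, matching y values: none (0 points).
  x = 11: rhs = 3, matching y values: none (0 points).
  x = 12: rhs = 10, matching y values: none (0 points).
  x = 13: rhs = 4, matching y values: 2, 15 (2 points).
  x = 14: rhs = 8, matching y values: 5, 12 (2 points).
  x = 15: rhs = 11, matching y values: none (0 points).
  x = 16: rhs = 2, matching y values: 6, 11 (2 points).
Total affine count: 13.
Full point count |E(F_17)| = 13 + 1 = 14.
Hasse bound: |14 − (17+1)| = |-4| = 4 ≤ 2√17 ≈ 8.2462 ✓.


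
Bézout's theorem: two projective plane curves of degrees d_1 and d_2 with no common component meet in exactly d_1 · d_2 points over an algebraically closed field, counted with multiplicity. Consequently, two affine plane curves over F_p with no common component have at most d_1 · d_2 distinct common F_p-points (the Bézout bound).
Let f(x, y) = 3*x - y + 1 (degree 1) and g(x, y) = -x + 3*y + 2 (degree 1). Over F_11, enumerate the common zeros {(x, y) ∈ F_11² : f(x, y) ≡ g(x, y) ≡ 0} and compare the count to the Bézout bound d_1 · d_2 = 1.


Common zeros: {(9, 6)}; count = 1; Bézout bound = 1.

deg(f) = 1, deg(g) = 1, so Bézout bound = 1.
Scan x ∈ F_11. For each x, list the y ∈ F_11 with f(x, y) ≡ 0 and those with g(x, y) ≡ 0 (mod 11); the common zeros in that column are the intersection.
  x = 0: f ≡ 0 at y ∈ {1}; g ≡ 0 at y ∈ {3}; common: ∅.
  x = 1: f ≡ 0 at y ∈ {4}; g ≡ 0 at y ∈ {7}; common: ∅.
  x = 2: f ≡ 0 at y ∈ {7}; g ≡ 0 at y ∈ {0}; common: ∅.
  x = 3: f ≡ 0 at y ∈ {10}; g ≡ 0 at y ∈ {4}; common: ∅.
  x = 4: f ≡ 0 at y ∈ {2}; g ≡ 0 at y ∈ {8}; common: ∅.
  x = 5: f ≡ 0 at y ∈ {5}; g ≡ 0 at y ∈ {1}; common: ∅.
  x = 6: f ≡ 0 at y ∈ {8}; g ≡ 0 at y ∈ {5}; common: ∅.
  x = 7: f ≡ 0 at y ∈ {0}; g ≡ 0 at y ∈ {9}; common: ∅.
  x = 8: f ≡ 0 at y ∈ {3}; g ≡ 0 at y ∈ {2}; common: ∅.
  x = 9: f ≡ 0 at y ∈ {6}; g ≡ 0 at y ∈ {6}; common: {6}.
  x = 10: f ≡ 0 at y ∈ {9}; g ≡ 0 at y ∈ {10}; common: ∅.
Collecting: common zeros = {(9, 6)}, so the count is 1.
Comparison with the Bézout bound: 1 ≤ 1 = deg(f)·deg(g), as expected for curves with no common component (the bound is attained).


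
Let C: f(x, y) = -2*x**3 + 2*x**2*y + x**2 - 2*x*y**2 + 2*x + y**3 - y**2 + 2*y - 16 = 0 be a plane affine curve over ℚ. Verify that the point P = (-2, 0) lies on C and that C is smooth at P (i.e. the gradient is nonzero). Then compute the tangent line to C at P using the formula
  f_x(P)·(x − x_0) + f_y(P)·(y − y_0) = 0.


Tangent line at P: -26*x + 10*y - 52 = 0.

Step 1: f(-2, 0) = 0, so P lies on C.
Step 2: partial derivatives
  f_x(x, y) = -6*x**2 + 4*x*y + 2*x - 2*y**2 + 2, f_y(x, y) = 2*x**2 - 4*x*y + 3*y**2 - 2*y + 2.
  f_x(P) = -26, f_y(P) = 10 (gradient nonzero, so P is smooth).
Step 3: tangent line at P: -26·(x − -2) + 10·(y − 0) = 0.
Expanding: -26*x + 10*y - 52 = 0.


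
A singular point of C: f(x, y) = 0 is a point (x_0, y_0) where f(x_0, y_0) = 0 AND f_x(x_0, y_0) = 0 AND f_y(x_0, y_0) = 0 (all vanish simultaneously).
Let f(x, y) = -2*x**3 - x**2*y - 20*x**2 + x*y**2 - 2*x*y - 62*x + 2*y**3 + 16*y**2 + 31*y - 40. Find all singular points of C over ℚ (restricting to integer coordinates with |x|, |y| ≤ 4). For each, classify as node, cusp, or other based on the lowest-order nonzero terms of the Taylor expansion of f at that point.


Singular points: {(-3, -2)}; classification: cusp.

Compute partial derivatives:
  f_x = -6*x**2 - 2*x*y - 40*x + y**2 - 2*y - 62.
  f_y = -x**2 + 2*x*y - 2*x + 6*y**2 + 32*y + 31.
Scan x_0 ∈ {−4, ..., 4}. For each x_0, f_y(x_0, y) is a polynomial in y; find its integer roots y ∈ {−4, ..., 4}, then test f_x and f at those candidates.
  x = -4: f_y(-4, y) = 6*y**2 + 24*y + 23; no integer root y with |y| ≤ 4.
  x = -3: f_y(-3, y) = 6*y**2 + 26*y + 28; vanishes at y ∈ {-2}. (-3, -2): f_x = 0, f = 0 — SINGULAR.
  x = -2: f_y(-2, y) = 6*y**2 + 28*y + 31; no integer root y with |y| ≤ 4.
  x = -1: f_y(-1, y) = 6*y**2 + 30*y + 32; no integer root y with |y| ≤ 4.
  x = 0: f_y(0, y) = 6*y**2 + 32*y + 31; no integer root y with |y| ≤ 4.
  x = 1: f_y(1, y) = 6*y**2 + 34*y + 28; vanishes at y ∈ {-1}. (1, -1): f_x = -103 ≠ 0.
  x = 2: f_y(2, y) = 6*y**2 + 36*y + 23; no integer root y with |y| ≤ 4.
  x = 3: f_y(3, y) = 6*y**2 + 38*y + 16; no integer root y with |y| ≤ 4.
  x = 4: f_y(4, y) = 6*y**2 + 40*y + 7; no integer root y with |y| ≤ 4.
Only singular point on the grid: (-3, -2).
Classify: substitute x = -3 + u, y = -2 + v and expand: f = -2*u**3 - u**2*v + u*v**2 + 2*v**3 + v**2.
No constant or linear terms (consistent with a singular point). Quadratic part: v**2. Cubic part: -2*u**3 - u**2*v + u*v**2 + 2*v**3.
The quadratic part v**2 is a perfect square, so there is a single (double) tangent line v = 0, i.e. y = -2. Restricting the cubic part to that line (v = 0) leaves -2*u**3 ≠ 0, so f is not divisible by v and the branch is v² ≈ 2*u**3 to lowest order — this is a cusp.
Classification: cusp.


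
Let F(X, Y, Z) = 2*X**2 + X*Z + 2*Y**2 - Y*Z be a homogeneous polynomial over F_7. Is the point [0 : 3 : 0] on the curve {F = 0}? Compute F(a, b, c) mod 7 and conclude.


F(0,3,0) ≡ 4 (mod 7); P is NOT on the curve.

Evaluate F(0, 3, 0) term-by-term (mod 7).
  2*X**2 ↦ 2·0·1·1 = 0
  X*Z ↦ 1·0·1·0 = 0
  2*Y**2 ↦ 2·1·9·1 = 18
  -Y*Z ↦ -1·1·3·0 = 0
Sum: F(0, 3, 0) = (0) + (0) + (18) + (0) = 18.
Reducing mod 7: 18 ≡ 4 (mod 7).
Since F(a, b, c) ≡ 4 ≠ 0 (mod 7), P does NOT lie on the curve.


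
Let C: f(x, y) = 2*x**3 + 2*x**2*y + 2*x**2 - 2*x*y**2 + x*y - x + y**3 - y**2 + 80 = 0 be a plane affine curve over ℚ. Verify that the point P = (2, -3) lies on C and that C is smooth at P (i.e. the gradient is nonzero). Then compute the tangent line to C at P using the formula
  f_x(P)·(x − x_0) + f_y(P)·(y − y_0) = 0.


Tangent line at P: -14*x + 67*y + 229 = 0.

Step 1: f(2, -3) = 0, so P lies on C.
Step 2: partial derivatives
  f_x(x, y) = 6*x**2 + 4*x*y + 4*x - 2*y**2 + y - 1, f_y(x, y) = 2*x**2 - 4*x*y + x + 3*y**2 - 2*y.
  f_x(P) = -14, f_y(P) = 67 (gradient nonzero, so P is smooth).
Step 3: tangent line at P: -14·(x − 2) + 67·(y − -3) = 0.
Expanding: -14*x + 67*y + 229 = 0.


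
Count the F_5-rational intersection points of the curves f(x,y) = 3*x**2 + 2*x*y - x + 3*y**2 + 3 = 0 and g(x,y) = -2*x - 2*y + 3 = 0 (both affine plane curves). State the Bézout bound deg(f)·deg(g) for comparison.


Common zeros: ∅; count = 0; Bézout bound = 2.

deg(f) = 2, deg(g) = 1, so Bézout bound = 2.
Scan x ∈ F_5. For each x, list the y ∈ F_5 with f(x, y) ≡ 0 and those with g(x, y) ≡ 0 (mod 5); the common zeros in that column are the intersection.
  x = 0: f ≡ 0 at y ∈ {2, 3}; g ≡ 0 at y ∈ {4}; common: ∅.
  x = 1: f ≡ 0 at y ∈ {0, 1}; g ≡ 0 at y ∈ {3}; common: ∅.
  x = 2: f ≡ 0 at y ∈ {1}; g ≡ 0 at y ∈ {2}; common: ∅.
  x = 3: f ≡ 0 at y ∈ ∅; g ≡ 0 at y ∈ {1}; common: ∅.
  x = 4: f ≡ 0 at y ∈ {2}; g ≡ 0 at y ∈ {0}; common: ∅.
Collecting: common zeros = ∅, so the count is 0.
Comparison with the Bézout bound: 0 ≤ 2 = deg(f)·deg(g), as expected for curves with no common component (the affine F_5-count falls short of the bound because intersections may lie at infinity, over extension fields, or carry multiplicity).


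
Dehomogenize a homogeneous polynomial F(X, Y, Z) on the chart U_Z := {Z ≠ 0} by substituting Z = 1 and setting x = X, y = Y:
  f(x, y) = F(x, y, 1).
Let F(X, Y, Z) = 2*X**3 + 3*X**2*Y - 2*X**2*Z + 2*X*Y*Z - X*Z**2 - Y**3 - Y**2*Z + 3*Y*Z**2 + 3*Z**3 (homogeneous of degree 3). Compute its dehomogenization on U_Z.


f(x, y) = 2*x**3 + 3*x**2*y - 2*x**2 + 2*x*y - x - y**3 - y**2 + 3*y + 3

On U_Z we set Z = 1. Each monomial c·X^i·Y^j·Z^k in F becomes c·x^i·y^j·1^k = c·x^i·y^j.
Substituting Z = 1: F(X, Y, 1) = 2*x**3 + 3*x**2*y - 2*x**2 + 2*x*y - x - y**3 - y**2 + 3*y + 3.
Note: deg(f) ≤ deg(F) = 3; strict inequality happens when F is divisible by Z (lost terms).


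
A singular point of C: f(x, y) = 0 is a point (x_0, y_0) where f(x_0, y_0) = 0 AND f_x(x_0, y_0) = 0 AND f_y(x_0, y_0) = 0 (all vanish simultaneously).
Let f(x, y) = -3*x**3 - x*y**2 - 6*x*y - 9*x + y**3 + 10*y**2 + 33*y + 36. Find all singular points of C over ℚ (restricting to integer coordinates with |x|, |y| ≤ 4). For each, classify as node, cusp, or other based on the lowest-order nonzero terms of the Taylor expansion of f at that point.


Singular points: {(0, -3)}; classification: cusp.

Compute partial derivatives:
  f_x = -9*x**2 - y**2 - 6*y - 9.
  f_y = -2*x*y - 6*x + 3*y**2 + 20*y + 33.
Scan x_0 ∈ {−4, ..., 4}. For each x_0, f_y(x_0, y) is a polynomial in y; find its integer roots y ∈ {−4, ..., 4}, then test f_x and f at those candidates.
  x = -4: f_y(-4, y) = 3*y**2 + 28*y + 57; vanishes at y ∈ {-3}. (-4, -3): f_x = -144 ≠ 0.
  x = -3: f_y(-3, y) = 3*y**2 + 26*y + 51; vanishes at y ∈ {-3}. (-3, -3): f_x = -81 ≠ 0.
  x = -2: f_y(-2, y) = 3*y**2 + 24*y + 45; vanishes at y ∈ {-3}. (-2, -3): f_x = -36 ≠ 0.
  x = -1: f_y(-1, y) = 3*y**2 + 22*y + 39; vanishes at y ∈ {-3}. (-1, -3): f_x = -9 ≠ 0.
  x = 0: f_y(0, y) = 3*y**2 + 20*y + 33; vanishes at y ∈ {-3}. (0, -3): f_x = 0, f = 0 — SINGULAR.
  x = 1: f_y(1, y) = 3*y**2 + 18*y + 27; vanishes at y ∈ {-3}. (1, -3): f_x = -9 ≠ 0.
  x = 2: f_y(2, y) = 3*y**2 + 16*y + 21; vanishes at y ∈ {-3}. (2, -3): f_x = -36 ≠ 0.
  x = 3: f_y(3, y) = 3*y**2 + 14*y + 15; vanishes at y ∈ {-3}. (3, -3): f_x = -81 ≠ 0.
  x = 4: f_y(4, y) = 3*y**2 + 12*y + 9; vanishes at y ∈ {-3, -1}. (4, -3): f_x = -144 ≠ 0; (4, -1): f_x = -148 ≠ 0.
Only singular point on the grid: (0, -3).
Classify: substitute x = 0 + u, y = -3 + v and expand: f = -3*u**3 - u*v**2 + v**3 + v**2.
No constant or linear terms (consistent with a singular point). Quadratic part: v**2. Cubic part: -3*u**3 - u*v**2 + v**3.
The quadratic part v**2 is a perfect square, so there is a single (double) tangent line v = 0, i.e. y = -3. Restricting the cubic part to that line (v = 0) leaves -3*u**3 ≠ 0, so f is not divisible by v and the branch is v² ≈ 3*u**3 to lowest order — this is a cusp.
Classification: cusp.


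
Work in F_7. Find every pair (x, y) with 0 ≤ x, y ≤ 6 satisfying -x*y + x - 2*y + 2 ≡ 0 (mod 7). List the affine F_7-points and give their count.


Affine F_7-points: {(0, 1), (1, 1), (2, 1), (3, 1), (4, 1), (5, 0), (5, 1), (5, 2), (5, 3), (5, 4), (5, 5), (5, 6), (6, 1)}; count = 13.

For each of the 49 pairs (x, y) ∈ F_7², evaluate f(x, y) mod 7. Record the zeros.
  x = 0: [0↦2, 1↦0, 2↦5, 3↦3, 4↦1, 5↦6, 6↦4]  zeros at y ∈ {1}
  x = 1: [0↦3, 1↦0, 2↦4, 3↦1, 4↦5, 5↦2, 6↦6]  zeros at y ∈ {1}
  x = 2: [0↦4, 1↦0, 2↦3, 3↦6, 4↦2, 5↦5, 6↦1]  zeros at y ∈ {1}
  x = 3: [0↦5, 1↦0, 2↦2, 3↦4, 4↦6, 5↦1, 6↦3]  zeros at y ∈ {1}
  x = 4: [0↦6, 1↦0, 2↦1, 3↦2, 4↦3, 5↦4, 6↦5]  zeros at y ∈ {1}
  x = 5: [0↦0, 1↦0, 2↦0, 3↦0, 4↦0, 5↦0, 6↦0]  zeros at y ∈ {0, 1, 2, 3, 4, 5, 6}
  x = 6: [0↦1, 1↦0, 2↦6, 3↦5, 4↦4, 5↦3, 6↦2]  zeros at y ∈ {1}
Collecting zeros: affine points = {(0, 1), (1, 1), (2, 1), (3, 1), (4, 1), (5, 0), (5, 1), (5, 2), (5, 3), (5, 4), (5, 5), (5, 6), (6, 1)}.
Total count |C(F_7)_aff| = 13.


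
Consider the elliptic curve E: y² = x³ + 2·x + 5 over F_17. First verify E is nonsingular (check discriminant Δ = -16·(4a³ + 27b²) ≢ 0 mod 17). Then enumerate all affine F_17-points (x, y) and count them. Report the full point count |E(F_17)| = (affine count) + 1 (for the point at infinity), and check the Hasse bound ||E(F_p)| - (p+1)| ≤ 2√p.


Affine points = {(1, 5), (1, 12), (2, 0), (3, 2), (3, 15), (4, 3), (4, 14), (5, 2), (5, 15), (9, 2), (9, 15), (11, 7), (11, 10), (13, 1), (13, 16), (16, 6), (16, 11)}; affine count = 17; |E(F_17)| = 18.

Discriminant check: Δ ∝ 4a³ + 27b² = 4·2³ + 27·5² = 4·8 + 27·25 ≡ 10 (mod 17). Nonzero ⇒ E is nonsingular.
For each x ∈ F_17, compute rhs = x³ + 2·x + 5 mod 17, then count y ∈ F_17 with y² ≡ rhs.
  x = 0: rhs = 5, matching y values: none (0 points).
  x = 1: rhs = 8, matching y values: 5, 12 (2 points).
  x = 2: rhs = 0, matching y values: 0 (1 points).
  x = 3: rhs = 4, matching y values: 2, 15 (2 points).
  x = 4: rhs = 9, matching y values: 3, 14 (2 points).
  x = 5: rhs = 4, matching y values: 2, 15 (2 points).
  x = 6: rhs = 12, matching y values: none (0 points).
  x = 7: rhs = 5, matching y values: none (0 points).
  x = 8: rhs = 6, matching y values: none (0 points).
  x = 9: rhs = 4, matching y values: 2, 15 (2 points).
  x = 10: rhs = 5, matching y values: none (0 points).
  x = 11: rhs = 15, matching y values: 7, 10 (2 points).
  x = 12: rhs = 6, matching y values: none (0 points).
  x = 13: rhs = 1, matching y values: 1, 16 (2 points).
  x = 14: rhs = 6, matching y values: none (0 points).
  x = 15: rhs = 10, matching y values: none (0 points).
  x = 16: rhs = 2, matching y values: 6, 11 (2 points).
Total affine count: 17.
Full point count |E(F_17)| = 17 + 1 = 18.
Hasse bound: |18 − (17+1)| = |0| = 0 ≤ 2√17 ≈ 8.2462 ✓.


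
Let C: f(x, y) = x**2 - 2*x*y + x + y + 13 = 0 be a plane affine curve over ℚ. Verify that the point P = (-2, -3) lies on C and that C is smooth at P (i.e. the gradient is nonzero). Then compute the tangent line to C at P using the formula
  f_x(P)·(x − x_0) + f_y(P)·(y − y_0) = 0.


Tangent line at P: 3*x + 5*y + 21 = 0.

Step 1: f(-2, -3) = 0, so P lies on C.
Step 2: partial derivatives
  f_x(x, y) = 2*x - 2*y + 1, f_y(x, y) = 1 - 2*x.
  f_x(P) = 3, f_y(P) = 5 (gradient nonzero, so P is smooth).
Step 3: tangent line at P: 3·(x − -2) + 5·(y − -3) = 0.
Expanding: 3*x + 5*y + 21 = 0.


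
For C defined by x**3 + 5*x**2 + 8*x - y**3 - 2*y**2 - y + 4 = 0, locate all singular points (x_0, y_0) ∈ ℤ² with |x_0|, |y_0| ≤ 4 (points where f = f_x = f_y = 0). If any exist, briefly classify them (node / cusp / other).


Singular points: {(-2, -1)}; classification: node.

Compute partial derivatives:
  f_x = 3*x**2 + 10*x + 8.
  f_y = -3*y**2 - 4*y - 1.
Scan x_0 ∈ {−4, ..., 4}. For each x_0, f_y(x_0, y) is a polynomial in y; find its integer roots y ∈ {−4, ..., 4}, then test f_x and f at those candidates.
  x = -4: f_y(-4, y) = -3*y**2 - 4*y - 1; vanishes at y ∈ {-1}. (-4, -1): f_x = 16 ≠ 0.
  x = -3: f_y(-3, y) = -3*y**2 - 4*y - 1; vanishes at y ∈ {-1}. (-3, -1): f_x = 5 ≠ 0.
  x = -2: f_y(-2, y) = -3*y**2 - 4*y - 1; vanishes at y ∈ {-1}. (-2, -1): f_x = 0, f = 0 — SINGULAR.
  x = -1: f_y(-1, y) = -3*y**2 - 4*y - 1; vanishes at y ∈ {-1}. (-1, -1): f_x = 1 ≠ 0.
  x = 0: f_y(0, y) = -3*y**2 - 4*y - 1; vanishes at y ∈ {-1}. (0, -1): f_x = 8 ≠ 0.
  x = 1: f_y(1, y) = -3*y**2 - 4*y - 1; vanishes at y ∈ {-1}. (1, -1): f_x = 21 ≠ 0.
  x = 2: f_y(2, y) = -3*y**2 - 4*y - 1; vanishes at y ∈ {-1}. (2, -1): f_x = 40 ≠ 0.
  x = 3: f_y(3, y) = -3*y**2 - 4*y - 1; vanishes at y ∈ {-1}. (3, -1): f_x = 65 ≠ 0.
  x = 4: f_y(4, y) = -3*y**2 - 4*y - 1; vanishes at y ∈ {-1}. (4, -1): f_x = 96 ≠ 0.
Only singular point on the grid: (-2, -1).
Classify: substitute x = -2 + u, y = -1 + v and expand: f = u**3 - u**2 - v**3 + v**2.
No constant or linear terms (consistent with a singular point). Quadratic part: -u**2 + v**2. Cubic part: u**3 - v**3.
The quadratic part v**2 - u**2 = (v − u)(v + u) splits into two distinct linear factors, so there are two distinct tangent lines y − -1 = ±(x − -2) — this is a node (ordinary double point).
Classification: node.


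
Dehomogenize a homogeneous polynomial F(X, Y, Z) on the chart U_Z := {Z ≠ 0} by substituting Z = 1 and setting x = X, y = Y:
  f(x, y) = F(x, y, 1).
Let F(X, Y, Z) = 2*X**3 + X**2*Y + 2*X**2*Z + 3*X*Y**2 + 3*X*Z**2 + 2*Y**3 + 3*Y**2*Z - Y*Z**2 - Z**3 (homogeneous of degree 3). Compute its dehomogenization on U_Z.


f(x, y) = 2*x**3 + x**2*y + 2*x**2 + 3*x*y**2 + 3*x + 2*y**3 + 3*y**2 - y - 1

On U_Z we set Z = 1. Each monomial c·X^i·Y^j·Z^k in F becomes c·x^i·y^j·1^k = c·x^i·y^j.
Substituting Z = 1: F(X, Y, 1) = 2*x**3 + x**2*y + 2*x**2 + 3*x*y**2 + 3*x + 2*y**3 + 3*y**2 - y - 1.
Note: deg(f) ≤ deg(F) = 3; strict inequality happens when F is divisible by Z (lost terms).


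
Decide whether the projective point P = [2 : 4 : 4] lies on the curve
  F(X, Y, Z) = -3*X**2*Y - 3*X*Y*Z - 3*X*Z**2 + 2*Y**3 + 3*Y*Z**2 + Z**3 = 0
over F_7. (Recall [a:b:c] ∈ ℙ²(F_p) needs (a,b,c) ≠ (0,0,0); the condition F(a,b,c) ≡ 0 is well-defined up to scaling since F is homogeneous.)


F(2,4,4) ≡ 4 (mod 7); P is NOT on the curve.

Evaluate F(2, 4, 4) term-by-term (mod 7).
  -3*X**2*Y ↦ -3·4·4·1 = -48
  -3*X*Y*Z ↦ -3·2·4·4 = -96
  -3*X*Z**2 ↦ -3·2·1·16 = -96
  2*Y**3 ↦ 2·1·64·1 = 128
  3*Y*Z**2 ↦ 3·1·4·16 = 192
  Z**3 ↦ 1·1·1·64 = 64
Sum: F(2, 4, 4) = (-48) + (-96) + (-96) + (128) + (192) + (64) = 144.
Reducing mod 7: 144 ≡ 4 (mod 7).
Since F(a, b, c) ≡ 4 ≠ 0 (mod 7), P does NOT lie on the curve.


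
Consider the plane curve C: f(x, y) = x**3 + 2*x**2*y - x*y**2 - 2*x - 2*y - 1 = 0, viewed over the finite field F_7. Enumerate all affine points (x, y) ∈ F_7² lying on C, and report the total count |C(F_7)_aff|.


Affine F_7-points: {(0, 3), (2, 1), (2, 2), (4, 5), (4, 6), (6, 0)}; count = 6.

For each of the 49 pairs (x, y) ∈ F_7², evaluate f(x, y) mod 7. Record the zeros.
  x = 0: [0↦6, 1↦4, 2↦2, 3↦0, 4↦5, 5↦3, 6↦1]  zeros at y ∈ {3}
  x = 1: [0↦5, 1↦4, 2↦1, 3↦3, 4↦3, 5↦1, 6↦4]  zeros at y ∈ ∅
  x = 2: [0↦3, 1↦0, 2↦0, 3↦3, 4↦2, 5↦4, 6↦2]  zeros at y ∈ {1, 2}
  x = 3: [0↦6, 1↦5, 2↦5, 3↦6, 4↦1, 5↦4, 6↦1]  zeros at y ∈ ∅
  x = 4: [0↦6, 1↦4, 2↦1, 3↦4, 4↦6, 5↦0, 6↦0]  zeros at y ∈ {5, 6}
  x = 5: [0↦2, 1↦3, 2↦1, 3↦3, 4↦2, 5↦5, 6↦5]  zeros at y ∈ ∅
  x = 6: [0↦0, 1↦1, 2↦4, 3↦2, 4↦2, 5↦4, 6↦1]  zeros at y ∈ {0}
Collecting zeros: affine points = {(0, 3), (2, 1), (2, 2), (4, 5), (4, 6), (6, 0)}.
Total count |C(F_7)_aff| = 6.


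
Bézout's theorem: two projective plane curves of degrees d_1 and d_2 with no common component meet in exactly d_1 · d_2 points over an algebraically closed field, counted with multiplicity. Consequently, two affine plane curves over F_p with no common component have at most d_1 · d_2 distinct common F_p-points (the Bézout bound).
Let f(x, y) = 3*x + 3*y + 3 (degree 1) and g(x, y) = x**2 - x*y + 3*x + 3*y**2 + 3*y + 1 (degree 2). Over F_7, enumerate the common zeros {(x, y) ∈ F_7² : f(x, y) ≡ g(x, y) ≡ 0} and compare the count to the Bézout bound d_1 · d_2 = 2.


Common zeros: {(2, 4), (5, 1)}; count = 2; Bézout bound = 2.

deg(f) = 1, deg(g) = 2, so Bézout bound = 2.
Scan x ∈ F_7. For each x, list the y ∈ F_7 with f(x, y) ≡ 0 and those with g(x, y) ≡ 0 (mod 7); the common zeros in that column are the intersection.
  x = 0: f ≡ 0 at y ∈ {6}; g ≡ 0 at y ∈ {1, 5}; common: ∅.
  x = 1: f ≡ 0 at y ∈ {5}; g ≡ 0 at y ∈ {2}; common: ∅.
  x = 2: f ≡ 0 at y ∈ {4}; g ≡ 0 at y ∈ {4, 5}; common: {4}.
  x = 3: f ≡ 0 at y ∈ {3}; g ≡ 0 at y ∈ ∅; common: ∅.
  x = 4: f ≡ 0 at y ∈ {2}; g ≡ 0 at y ∈ ∅; common: ∅.
  x = 5: f ≡ 0 at y ∈ {1}; g ≡ 0 at y ∈ {1, 2}; common: {1}.
  x = 6: f ≡ 0 at y ∈ {0}; g ≡ 0 at y ∈ {4}; common: ∅.
Collecting: common zeros = {(2, 4), (5, 1)}, so the count is 2.
Comparison with the Bézout bound: 2 ≤ 2 = deg(f)·deg(g), as expected for curves with no common component (the bound is attained).


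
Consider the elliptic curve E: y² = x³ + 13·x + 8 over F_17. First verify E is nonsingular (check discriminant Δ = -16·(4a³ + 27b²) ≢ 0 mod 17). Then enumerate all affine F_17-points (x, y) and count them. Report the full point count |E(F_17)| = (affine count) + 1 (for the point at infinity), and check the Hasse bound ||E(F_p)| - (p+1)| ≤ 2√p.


Affine points = {(0, 5), (0, 12), (2, 5), (2, 12), (6, 8), (6, 9), (7, 0), (9, 2), (9, 15), (10, 4), (10, 13), (15, 5), (15, 12)}; affine count = 13; |E(F_17)| = 14.

Discriminant check: Δ ∝ 4a³ + 27b² = 4·13³ + 27·8² = 4·2197 + 27·64 ≡ 10 (mod 17). Nonzero ⇒ E is nonsingular.
For each x ∈ F_17, compute rhs = x³ + 13·x + 8 mod 17, then count y ∈ F_17 with y² ≡ rhs.
  x = 0: rhs = 8, matching y values: 5, 12 (2 points).
  x = 1: rhs = 5, matching y values: none (0 points).
  x = 2: rhs = 8, matching y values: 5, 12 (2 points).
  x = 3: rhs = 6, matching y values: none (0 points).
  x = 4: rhs = 5, matching y values: none (0 points).
  x = 5: rhs = 11, matching y values: none (0 points).
  x = 6: rhs = 13, matching y values: 8, 9 (2 points).
  x = 7: rhs = 0, matching y values: 0 (1 points).
  x = 8: rhs = 12, matching y values: none (0 points).
  x = 9: rhs = 4, matching y values: 2, 15 (2 points).
  x = 10: rhs = 16, matching y values: 4, 13 (2 points).
  x = 11: rhs = 3, matching y values: none (0 points).
  x = 12: rhs = 5, matching y values: none (0 points).
  x = 13: rhs = 11, matching y values: none (0 points).
  x = 14: rhs = 10, matching y values: none (0 points).
  x = 15: rhs = 8, matching y values: 5, 12 (2 points).
  x = 16: rhs = 11, matching y values: none (0 points).
Total affine count: 13.
Full point count |E(F_17)| = 13 + 1 = 14.
Hasse bound: |14 − (17+1)| = |-4| = 4 ≤ 2√17 ≈ 8.2462 ✓.


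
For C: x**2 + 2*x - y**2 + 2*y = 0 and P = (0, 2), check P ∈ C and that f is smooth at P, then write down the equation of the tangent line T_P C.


Tangent line at P: 2*x - 2*y + 4 = 0.

Step 1: f(0, 2) = 0, so P lies on C.
Step 2: partial derivatives
  f_x(x, y) = 2*x + 2, f_y(x, y) = 2 - 2*y.
  f_x(P) = 2, f_y(P) = -2 (gradient nonzero, so P is smooth).
Step 3: tangent line at P: 2·(x − 0) + -2·(y − 2) = 0.
Expanding: 2*x - 2*y + 4 = 0.


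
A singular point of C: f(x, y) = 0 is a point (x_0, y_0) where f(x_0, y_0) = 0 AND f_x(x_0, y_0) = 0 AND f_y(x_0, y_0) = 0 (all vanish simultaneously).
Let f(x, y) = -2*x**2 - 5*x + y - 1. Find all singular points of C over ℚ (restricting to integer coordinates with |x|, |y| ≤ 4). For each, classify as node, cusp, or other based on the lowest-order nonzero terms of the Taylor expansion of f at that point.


No singular points in the scanned grid; C is smooth there.

Compute partial derivatives:
  f_x = -4*x - 5.
  f_y = 1.
f_y = 1 is a nonzero constant, so f_y never vanishes: no point (x, y) can satisfy f = f_x = f_y = 0. In particular no (x, y) ∈ {−4, ..., 4}² is singular; the curve is smooth.


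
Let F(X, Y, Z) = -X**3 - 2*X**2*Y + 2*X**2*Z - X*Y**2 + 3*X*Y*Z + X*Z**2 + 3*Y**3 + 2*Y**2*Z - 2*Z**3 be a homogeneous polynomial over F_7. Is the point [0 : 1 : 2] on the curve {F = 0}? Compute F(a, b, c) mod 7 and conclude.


F(0,1,2) ≡ 5 (mod 7); P is NOT on the curve.

Evaluate F(0, 1, 2) term-by-term (mod 7).
  -X**3 ↦ -1·0·1·1 = 0
  -2*X**2*Y ↦ -2·0·1·1 = 0
  2*X**2*Z ↦ 2·0·1·2 = 0
  -X*Y**2 ↦ -1·0·1·1 = 0
  3*X*Y*Z ↦ 3·0·1·2 = 0
  X*Z**2 ↦ 1·0·1·4 = 0
  3*Y**3 ↦ 3·1·1·1 = 3
  2*Y**2*Z ↦ 2·1·1·2 = 4
  -2*Z**3 ↦ -2·1·1·8 = -16
Sum: F(0, 1, 2) = (0) + (0) + (0) + (0) + (0) + (0) + (3) + (4) + (-16) = -9.
Reducing mod 7: -9 ≡ 5 (mod 7).
Since F(a, b, c) ≡ 5 ≠ 0 (mod 7), P does NOT lie on the curve.


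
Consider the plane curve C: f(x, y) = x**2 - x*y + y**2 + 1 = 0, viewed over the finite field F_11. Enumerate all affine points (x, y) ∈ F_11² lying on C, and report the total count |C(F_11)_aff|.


Affine F_11-points: {(1, 5), (1, 7), (4, 5), (4, 10), (5, 1), (5, 4), (6, 7), (6, 10), (7, 1), (7, 6), (10, 4), (10, 6)}; count = 12.

For each of the 121 pairs (x, y) ∈ F_11², evaluate f(x, y) mod 11. Record the zeros.
  x = 0: [0↦1, 1↦2, 2↦5, 3↦10, 4↦6, 5↦4, 6↦4, 7↦6, 8↦10, 9↦5, 10↦2]  zeros at y ∈ ∅
  x = 1: [0↦2, 1↦2, 2↦4, 3↦8, 4↦3, 5↦0, 6↦10, 7↦0, 8↦3, 9↦8, 10↦4]  zeros at y ∈ {5, 7}
  x = 2: [0↦5, 1↦4, 2↦5, 3↦8, 4↦2, 5↦9, 6↦7, 7↦7, 8↦9, 9↦2, 10↦8]  zeros at y ∈ ∅
  x = 3: [0↦10, 1↦8, 2↦8, 3↦10, 4↦3, 5↦9, 6↦6, 7↦5, 8↦6, 9↦9, 10↦3]  zeros at y ∈ ∅
  x = 4: [0↦6, 1↦3, 2↦2, 3↦3, 4↦6, 5↦0, 6↦7, 7↦5, 8↦5, 9↦7, 10↦0]  zeros at y ∈ {5, 10}
  x = 5: [0↦4, 1↦0, 2↦9, 3↦9, 4↦0, 5↦4, 6↦10, 7↦7, 8↦6, 9↦7, 10↦10]  zeros at y ∈ {1, 4}
  x = 6: [0↦4, 1↦10, 2↦7, 3↦6, 4↦7, 5↦10, 6↦4, 7↦0, 8↦9, 9↦9, 10↦0]  zeros at y ∈ {7, 10}
  x = 7: [0↦6, 1↦0, 2↦7, 3↦5, 4↦5, 5↦7, 6↦0, 7↦6, 8↦3, 9↦2, 10↦3]  zeros at y ∈ {1, 6}
  x = 8: [0↦10, 1↦3, 2↦9, 3↦6, 4↦5, 5↦6, 6↦9, 7↦3, 8↦10, 9↦8, 10↦8]  zeros at y ∈ ∅
  x = 9: [0↦5, 1↦8, 2↦2, 3↦9, 4↦7, 5↦7, 6↦9, 7↦2, 8↦8, 9↦5, 10↦4]  zeros at y ∈ ∅
  x = 10: [0↦2, 1↦4, 2↦8, 3↦3, 4↦0, 5↦10, 6↦0, 7↦3, 8↦8, 9↦4, 10↦2]  zeros at y ∈ {4, 6}
Collecting zeros: affine points = {(1, 5), (1, 7), (4, 5), (4, 10), (5, 1), (5, 4), (6, 7), (6, 10), (7, 1), (7, 6), (10, 4), (10, 6)}.
Total count |C(F_11)_aff| = 12.


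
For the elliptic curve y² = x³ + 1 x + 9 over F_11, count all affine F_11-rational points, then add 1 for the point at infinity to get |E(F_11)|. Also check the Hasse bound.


Affine points = {(0, 3), (0, 8), (1, 0), (4, 0), (6, 0), (8, 1), (8, 10)}; affine count = 7; |E(F_11)| = 8.

Discriminant check: Δ ∝ 4a³ + 27b² = 4·1³ + 27·9² = 4·1 + 27·81 ≡ 2 (mod 11). Nonzero ⇒ E is nonsingular.
For each x ∈ F_11, compute rhs = x³ + 1·x + 9 mod 11, then count y ∈ F_11 with y² ≡ rhs.
  x = 0: rhs = 9, matching y values: 3, 8 (2 points).
  x = 1: rhs = 0, matching y values: 0 (1 points).
  x = 2: rhs = 8, matching y values: none (0 points).
  x = 3: rhs = 6, matching y values: none (0 points).
  x = 4: rhs = 0, matching y values: 0 (1 points).
  x = 5: rhs = 7, matching y values: none (0 points).
  x = 6: rhs = 0, matching y values: 0 (1 points).
  x = 7: rhs = 7, matching y values: none (0 points).
  x = 8: rhs = 1, matching y values: 1, 10 (2 points).
  x = 9: rhs = 10, matching y values: none (0 points).
  x = 10: rhs = 7, matching y values: none (0 points).
Total affine count: 7.
Full point count |E(F_11)| = 7 + 1 = 8.
Hasse bound: |8 − (11+1)| = |-4| = 4 ≤ 2√11 ≈ 6.6332 ✓.


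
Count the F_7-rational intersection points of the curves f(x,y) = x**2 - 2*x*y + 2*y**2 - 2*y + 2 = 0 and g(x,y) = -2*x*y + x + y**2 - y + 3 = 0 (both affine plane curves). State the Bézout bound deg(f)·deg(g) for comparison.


Common zeros: {(3, 6), (6, 3)}; count = 2; Bézout bound = 4.

deg(f) = 2, deg(g) = 2, so Bézout bound = 4.
Scan x ∈ F_7. For each x, list the y ∈ F_7 with f(x, y) ≡ 0 and those with g(x, y) ≡ 0 (mod 7); the common zeros in that column are the intersection.
  x = 0: f ≡ 0 at y ∈ {3, 5}; g ≡ 0 at y ∈ ∅; common: ∅.
  x = 1: f ≡ 0 at y ∈ ∅; g ≡ 0 at y ∈ {5}; common: ∅.
  x = 2: f ≡ 0 at y ∈ {4, 6}; g ≡ 0 at y ∈ ∅; common: ∅.
  x = 3: f ≡ 0 at y ∈ {5, 6}; g ≡ 0 at y ∈ {1, 6}; common: {6}.
  x = 4: f ≡ 0 at y ∈ ∅; g ≡ 0 at y ∈ {0, 2}; common: ∅.
  x = 5: f ≡ 0 at y ∈ ∅; g ≡ 0 at y ∈ ∅; common: ∅.
  x = 6: f ≡ 0 at y ∈ {3, 4}; g ≡ 0 at y ∈ {3}; common: {3}.
Collecting: common zeros = {(3, 6), (6, 3)}, so the count is 2.
Comparison with the Bézout bound: 2 ≤ 4 = deg(f)·deg(g), as expected for curves with no common component (the affine F_7-count falls short of the bound because intersections may lie at infinity, over extension fields, or carry multiplicity).


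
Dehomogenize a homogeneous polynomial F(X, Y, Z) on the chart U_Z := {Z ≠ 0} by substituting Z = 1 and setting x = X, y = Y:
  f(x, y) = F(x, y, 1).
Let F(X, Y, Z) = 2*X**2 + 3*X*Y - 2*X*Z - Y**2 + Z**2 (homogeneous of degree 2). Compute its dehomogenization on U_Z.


f(x, y) = 2*x**2 + 3*x*y - 2*x - y**2 + 1

On U_Z we set Z = 1. Each monomial c·X^i·Y^j·Z^k in F becomes c·x^i·y^j·1^k = c·x^i·y^j.
Substituting Z = 1: F(X, Y, 1) = 2*x**2 + 3*x*y - 2*x - y**2 + 1.
Note: deg(f) ≤ deg(F) = 2; strict inequality happens when F is divisible by Z (lost terms).


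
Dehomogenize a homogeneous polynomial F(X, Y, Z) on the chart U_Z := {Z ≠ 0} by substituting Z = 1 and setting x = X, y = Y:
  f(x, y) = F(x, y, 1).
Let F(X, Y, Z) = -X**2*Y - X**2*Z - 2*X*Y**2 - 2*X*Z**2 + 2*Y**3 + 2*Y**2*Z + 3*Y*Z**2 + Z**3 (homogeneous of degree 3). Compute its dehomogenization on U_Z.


f(x, y) = -x**2*y - x**2 - 2*x*y**2 - 2*x + 2*y**3 + 2*y**2 + 3*y + 1

On U_Z we set Z = 1. Each monomial c·X^i·Y^j·Z^k in F becomes c·x^i·y^j·1^k = c·x^i·y^j.
Substituting Z = 1: F(X, Y, 1) = -x**2*y - x**2 - 2*x*y**2 - 2*x + 2*y**3 + 2*y**2 + 3*y + 1.
Note: deg(f) ≤ deg(F) = 3; strict inequality happens when F is divisible by Z (lost terms).


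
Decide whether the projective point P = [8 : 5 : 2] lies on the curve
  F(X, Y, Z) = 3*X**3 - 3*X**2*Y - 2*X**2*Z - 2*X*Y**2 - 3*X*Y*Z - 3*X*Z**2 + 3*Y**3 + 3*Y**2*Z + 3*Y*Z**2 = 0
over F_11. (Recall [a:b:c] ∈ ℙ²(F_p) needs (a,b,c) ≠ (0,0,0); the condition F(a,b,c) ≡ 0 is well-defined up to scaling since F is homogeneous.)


F(8,5,2) ≡ 4 (mod 11); P is NOT on the curve.

Evaluate F(8, 5, 2) term-by-term (mod 11).
  3*X**3 ↦ 3·512·1·1 = 1536
  -3*X**2*Y ↦ -3·64·5·1 = -960
  -2*X**2*Z ↦ -2·64·1·2 = -256
  -2*X*Y**2 ↦ -2·8·25·1 = -400
  -3*X*Y*Z ↦ -3·8·5·2 = -240
  -3*X*Z**2 ↦ -3·8·1·4 = -96
  3*Y**3 ↦ 3·1·125·1 = 375
  3*Y**2*Z ↦ 3·1·25·2 = 150
  3*Y*Z**2 ↦ 3·1·5·4 = 60
Sum: F(8, 5, 2) = (1536) + (-960) + (-256) + (-400) + (-240) + (-96) + (375) + (150) + (60) = 169.
Reducing mod 11: 169 ≡ 4 (mod 11).
Since F(a, b, c) ≡ 4 ≠ 0 (mod 11), P does NOT lie on the curve.


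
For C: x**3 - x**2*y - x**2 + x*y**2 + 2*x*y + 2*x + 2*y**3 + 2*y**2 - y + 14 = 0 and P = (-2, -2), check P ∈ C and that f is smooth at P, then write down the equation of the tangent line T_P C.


Tangent line at P: 10*x + 15*y + 50 = 0.

Step 1: f(-2, -2) = 0, so P lies on C.
Step 2: partial derivatives
  f_x(x, y) = 3*x**2 - 2*x*y - 2*x + y**2 + 2*y + 2, f_y(x, y) = -x**2 + 2*x*y + 2*x + 6*y**2 + 4*y - 1.
  f_x(P) = 10, f_y(P) = 15 (gradient nonzero, so P is smooth).
Step 3: tangent line at P: 10·(x − -2) + 15·(y − -2) = 0.
Expanding: 10*x + 15*y + 50 = 0.


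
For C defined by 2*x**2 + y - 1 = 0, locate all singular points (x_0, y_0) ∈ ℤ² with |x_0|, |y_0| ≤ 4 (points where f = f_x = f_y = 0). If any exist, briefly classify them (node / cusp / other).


No singular points in the scanned grid; C is smooth there.

Compute partial derivatives:
  f_x = 4*x.
  f_y = 1.
f_y = 1 is a nonzero constant, so f_y never vanishes: no point (x, y) can satisfy f = f_x = f_y = 0. In particular no (x, y) ∈ {−4, ..., 4}² is singular; the curve is smooth.


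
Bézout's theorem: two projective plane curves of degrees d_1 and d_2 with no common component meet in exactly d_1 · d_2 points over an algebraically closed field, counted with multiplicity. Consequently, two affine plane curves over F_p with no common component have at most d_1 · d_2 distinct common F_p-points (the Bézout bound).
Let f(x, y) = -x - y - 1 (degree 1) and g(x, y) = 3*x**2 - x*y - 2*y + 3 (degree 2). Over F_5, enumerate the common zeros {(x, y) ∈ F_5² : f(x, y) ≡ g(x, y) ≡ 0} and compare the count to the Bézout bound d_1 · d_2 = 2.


Common zeros: {(0, 4), (3, 1)}; count = 2; Bézout bound = 2.

deg(f) = 1, deg(g) = 2, so Bézout bound = 2.
Scan x ∈ F_5. For each x, list the y ∈ F_5 with f(x, y) ≡ 0 and those with g(x, y) ≡ 0 (mod 5); the common zeros in that column are the intersection.
  x = 0: f ≡ 0 at y ∈ {4}; g ≡ 0 at y ∈ {4}; common: {4}.
  x = 1: f ≡ 0 at y ∈ {3}; g ≡ 0 at y ∈ {2}; common: ∅.
  x = 2: f ≡ 0 at y ∈ {2}; g ≡ 0 at y ∈ {0}; common: ∅.
  x = 3: f ≡ 0 at y ∈ {1}; g ≡ 0 at y ∈ {0, 1, 2, 3, 4}; common: {1}.
  x = 4: f ≡ 0 at y ∈ {0}; g ≡ 0 at y ∈ {1}; common: ∅.
Collecting: common zeros = {(0, 4), (3, 1)}, so the count is 2.
Comparison with the Bézout bound: 2 ≤ 2 = deg(f)·deg(g), as expected for curves with no common component (the bound is attained).


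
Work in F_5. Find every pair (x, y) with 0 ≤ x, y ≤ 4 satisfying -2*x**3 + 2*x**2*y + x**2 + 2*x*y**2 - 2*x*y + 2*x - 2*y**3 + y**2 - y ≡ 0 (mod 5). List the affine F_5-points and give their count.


Affine F_5-points: {(0, 0), (1, 2), (3, 2)}; count = 3.

For each of the 25 pairs (x, y) ∈ F_5², evaluate f(x, y) mod 5. Record the zeros.
  x = 0: [0↦0, 1↦3, 2↦1, 3↦2, 4↦4]  zeros at y ∈ {0}
  x = 1: [0↦1, 1↦1, 2↦0, 3↦1, 4↦2]  zeros at y ∈ {2}
  x = 2: [0↦2, 1↦3, 2↦2, 3↦2, 4↦1]  zeros at y ∈ ∅
  x = 3: [0↦1, 1↦2, 2↦0, 3↦3, 4↦4]  zeros at y ∈ {2}
  x = 4: [0↦1, 1↦1, 2↦2, 3↦2, 4↦4]  zeros at y ∈ ∅
Collecting zeros: affine points = {(0, 0), (1, 2), (3, 2)}.
Total count |C(F_5)_aff| = 3.


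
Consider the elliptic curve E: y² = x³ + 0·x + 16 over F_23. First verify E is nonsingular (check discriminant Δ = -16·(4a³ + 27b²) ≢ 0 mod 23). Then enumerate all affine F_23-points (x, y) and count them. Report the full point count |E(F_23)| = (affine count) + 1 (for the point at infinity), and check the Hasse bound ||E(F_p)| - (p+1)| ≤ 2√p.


Affine points = {(0, 4), (0, 19), (2, 1), (2, 22), (5, 7), (5, 16), (6, 5), (6, 18), (9, 3), (9, 20), (10, 2), (10, 21), (11, 6), (11, 17), (14, 0), (16, 8), (16, 15), (18, 11), (18, 12), (20, 9), (20, 14), (21, 10), (21, 13)}; affine count = 23; |E(F_23)| = 24.

Discriminant check: Δ ∝ 4a³ + 27b² = 4·0³ + 27·16² = 4·0 + 27·256 ≡ 12 (mod 23). Nonzero ⇒ E is nonsingular.
For each x ∈ F_23, compute rhs = x³ + 0·x + 16 mod 23, then count y ∈ F_23 with y² ≡ rhs.
  x = 0: rhs = 16, matching y values: 4, 19 (2 points).
  x = 1: rhs = 17, matching y values: none (0 points).
  x = 2: rhs = 1, matching y values: 1, 22 (2 points).
  x = 3: rhs = 20, matching y values: none (0 points).
  x = 4: rhs = 11, matching y values: none (0 points).
  x = 5: rhs = 3, matching y values: 7, 16 (2 points).
  x = 6: rhs = 2, matching y values: 5, 18 (2 points).
  x = 7: rhs = 14, matching y values: none (0 points).
  x = 8: rhs = 22, matching y values: none (0 points).
  x = 9: rhs = 9, matching y values: 3, 20 (2 points).
  x = 10: rhs = 4, matching y values: 2, 21 (2 points).
  x = 11: rhs = 13, matching y values: 6, 17 (2 points).
  x = 12: rhs = 19, matching y values: none (0 points).
  x = 13: rhs = 5, matching y values: none (0 points).
  x = 14: rhs = 0, matching y values: 0 (1 points).
  x = 15: rhs = 10, matching y values: none (0 points).
  x = 16: rhs = 18, matching y values: 8, 15 (2 points).
  x = 17: rhs = 7, matching y values: none (0 points).
  x = 18: rhs = 6, matching y values: 11, 12 (2 points).
  x = 19: rhs = 21, matching y values: none (0 points).
  x = 20: rhs = 12, matching y values: 9, 14 (2 points).
  x = 21: rhs = 8, matching y values: 10, 13 (2 points).
  x = 22: rhs = 15, matching y values: none (0 points).
Total affine count: 23.
Full point count |E(F_23)| = 23 + 1 = 24.
Hasse bound: |24 − (23+1)| = |0| = 0 ≤ 2√23 ≈ 9.5917 ✓.


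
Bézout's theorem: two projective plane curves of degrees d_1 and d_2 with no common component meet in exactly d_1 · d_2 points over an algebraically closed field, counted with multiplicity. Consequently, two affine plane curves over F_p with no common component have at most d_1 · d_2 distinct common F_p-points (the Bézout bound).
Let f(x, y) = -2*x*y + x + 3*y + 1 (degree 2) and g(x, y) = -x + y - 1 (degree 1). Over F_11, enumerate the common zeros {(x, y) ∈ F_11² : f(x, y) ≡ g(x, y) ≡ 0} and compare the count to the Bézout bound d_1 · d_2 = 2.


Common zeros: {(2, 3), (10, 0)}; count = 2; Bézout bound = 2.

deg(f) = 2, deg(g) = 1, so Bézout bound = 2.
Scan x ∈ F_11. For each x, list the y ∈ F_11 with f(x, y) ≡ 0 and those with g(x, y) ≡ 0 (mod 11); the common zeros in that column are the intersection.
  x = 0: f ≡ 0 at y ∈ {7}; g ≡ 0 at y ∈ {1}; common: ∅.
  x = 1: f ≡ 0 at y ∈ {9}; g ≡ 0 at y ∈ {2}; common: ∅.
  x = 2: f ≡ 0 at y ∈ {3}; g ≡ 0 at y ∈ {3}; common: {3}.
  x = 3: f ≡ 0 at y ∈ {5}; g ≡ 0 at y ∈ {4}; common: ∅.
  x = 4: f ≡ 0 at y ∈ {1}; g ≡ 0 at y ∈ {5}; common: ∅.
  x = 5: f ≡ 0 at y ∈ {4}; g ≡ 0 at y ∈ {6}; common: ∅.
  x = 6: f ≡ 0 at y ∈ {2}; g ≡ 0 at y ∈ {7}; common: ∅.
  x = 7: f ≡ 0 at y ∈ ∅; g ≡ 0 at y ∈ {8}; common: ∅.
  x = 8: f ≡ 0 at y ∈ {10}; g ≡ 0 at y ∈ {9}; common: ∅.
  x = 9: f ≡ 0 at y ∈ {8}; g ≡ 0 at y ∈ {10}; common: ∅.
  x = 10: f ≡ 0 at y ∈ {0}; g ≡ 0 at y ∈ {0}; common: {0}.
Collecting: common zeros = {(2, 3), (10, 0)}, so the count is 2.
Comparison with the Bézout bound: 2 ≤ 2 = deg(f)·deg(g), as expected for curves with no common component (the bound is attained).


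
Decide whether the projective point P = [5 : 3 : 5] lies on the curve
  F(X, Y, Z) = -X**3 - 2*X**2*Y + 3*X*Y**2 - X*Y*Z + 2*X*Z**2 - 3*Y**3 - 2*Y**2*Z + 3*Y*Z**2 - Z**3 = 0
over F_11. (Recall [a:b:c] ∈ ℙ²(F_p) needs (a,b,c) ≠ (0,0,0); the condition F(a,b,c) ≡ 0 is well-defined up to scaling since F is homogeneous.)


F(5,3,5) ≡ 8 (mod 11); P is NOT on the curve.

Evaluate F(5, 3, 5) term-by-term (mod 11).
  -X**3 ↦ -1·125·1·1 = -125
  -2*X**2*Y ↦ -2·25·3·1 = -150
  3*X*Y**2 ↦ 3·5·9·1 = 135
  -X*Y*Z ↦ -1·5·3·5 = -75
  2*X*Z**2 ↦ 2·5·1·25 = 250
  -3*Y**3 ↦ -3·1·27·1 = -81
  -2*Y**2*Z ↦ -2·1·9·5 = -90
  3*Y*Z**2 ↦ 3·1·3·25 = 225
  -Z**3 ↦ -1·1·1·125 = -125
Sum: F(5, 3, 5) = (-125) + (-150) + (135) + (-75) + (250) + (-81) + (-90) + (225) + (-125) = -36.
Reducing mod 11: -36 ≡ 8 (mod 11).
Since F(a, b, c) ≡ 8 ≠ 0 (mod 11), P does NOT lie on the curve.
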